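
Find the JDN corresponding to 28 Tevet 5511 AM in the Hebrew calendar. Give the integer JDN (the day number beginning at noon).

Equivalently 25 January 1751 (Gregorian).
JDN 2451545 is 1 January 2000 CE (Gregorian); the target day is −90921 days from there, so JDN = 2360624.

2360624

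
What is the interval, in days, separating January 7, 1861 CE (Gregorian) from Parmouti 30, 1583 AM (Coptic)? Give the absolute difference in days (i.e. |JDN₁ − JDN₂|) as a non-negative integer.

2311

JDN of the first date = 2400783.
JDN of the second date = 2403094.
|2403094 − 2400783| = 2311.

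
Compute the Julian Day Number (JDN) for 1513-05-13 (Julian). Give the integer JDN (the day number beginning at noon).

2273814

In the proleptic Gregorian calendar the same day is 23 May 1513.
JDN 2451545 is 1 January 2000 CE (Gregorian); the target day is −177731 days from there, so JDN = 2273814.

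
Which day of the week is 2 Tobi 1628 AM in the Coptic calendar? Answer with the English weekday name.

In the Gregorian calendar this is 11 January 1912 (JDN 2419413).
2419413 ≡ 3 (mod 7); counting from Monday = 0 gives Thursday.

Thursday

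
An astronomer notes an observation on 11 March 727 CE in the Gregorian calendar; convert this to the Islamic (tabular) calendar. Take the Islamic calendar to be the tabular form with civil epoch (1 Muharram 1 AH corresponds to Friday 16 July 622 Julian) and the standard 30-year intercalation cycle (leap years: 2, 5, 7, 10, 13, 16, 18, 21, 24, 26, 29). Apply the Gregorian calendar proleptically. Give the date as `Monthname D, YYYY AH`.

Dhu al-Qa'dah 9, 108 AH

Both dates share Julian Day Number 1986660; in the tabular Islamic calendar that is 9 Dhu al-Qa'dah 108 AH.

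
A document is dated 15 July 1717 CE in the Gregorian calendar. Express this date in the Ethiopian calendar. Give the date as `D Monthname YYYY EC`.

10 Hamle 1709 EC

Both dates share Julian Day Number 2348377; in the Ethiopian calendar that is 10 Hamle 1709 EC.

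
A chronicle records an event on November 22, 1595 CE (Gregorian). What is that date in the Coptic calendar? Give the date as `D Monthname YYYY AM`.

Julian Day Number of the source date = 2303947.
Converting JDN 2303947 to the Coptic calendar gives 15 Hathor 1312 AM.

15 Hathor 1312 AM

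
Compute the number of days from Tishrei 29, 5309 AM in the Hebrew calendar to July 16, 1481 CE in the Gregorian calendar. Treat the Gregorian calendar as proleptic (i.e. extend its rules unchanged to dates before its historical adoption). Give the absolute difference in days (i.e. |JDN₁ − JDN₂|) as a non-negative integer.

24558

First date → JDN 2286739; second date → JDN 2262181.
The interval is |2286739 − 2262181| = 24558 days.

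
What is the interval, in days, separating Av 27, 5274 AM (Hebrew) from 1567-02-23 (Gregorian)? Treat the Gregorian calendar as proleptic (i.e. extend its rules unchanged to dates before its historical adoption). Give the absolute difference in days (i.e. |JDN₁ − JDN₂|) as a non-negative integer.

19171

JDN of the first date = 2274277.
JDN of the second date = 2293448.
|2293448 − 2274277| = 19171.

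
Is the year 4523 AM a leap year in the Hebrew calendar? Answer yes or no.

no

Hebrew year 4523 is year 1 of its 19-year Metonic cycle; leap years are at positions 3, 6, 8, 11, 14, 17, 19, so it is a common year (12 months).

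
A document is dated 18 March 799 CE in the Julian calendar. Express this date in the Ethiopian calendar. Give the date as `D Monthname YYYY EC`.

22 Megabit 791 EC

The source date corresponds to 22 March 799 in the proleptic Gregorian calendar (JDN 2012969).
That day falls on 22 Megabit 791 EC in the Ethiopian calendar.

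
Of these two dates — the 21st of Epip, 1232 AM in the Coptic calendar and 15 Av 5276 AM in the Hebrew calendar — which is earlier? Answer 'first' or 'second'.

The two dates have Julian Day Numbers 2274973 and 2274972 respectively.
Since 2274972 < 2274973, the second date comes first.

second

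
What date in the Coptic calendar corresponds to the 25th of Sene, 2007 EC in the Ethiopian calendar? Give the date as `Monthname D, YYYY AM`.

Paoni 25, 1731 AM

Julian Day Number of the source date = 2457206.
Converting JDN 2457206 to the Coptic calendar gives 25 Paoni 1731 AM.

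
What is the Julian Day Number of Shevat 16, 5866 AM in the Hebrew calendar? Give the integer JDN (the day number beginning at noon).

2490282

Equivalently 22 January 2106 (Gregorian).
JDN 2400001 is 17 November 1858 CE (Gregorian), MJD 0; the target day is +90281 days from there, so JDN = 2490282.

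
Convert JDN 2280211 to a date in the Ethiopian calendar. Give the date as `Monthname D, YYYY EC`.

The proleptic Gregorian equivalent of JDN 2280211 is 27 November 1530.
In the Ethiopian calendar that day is Hidar 21, 1523 EC.

Hidar 21, 1523 EC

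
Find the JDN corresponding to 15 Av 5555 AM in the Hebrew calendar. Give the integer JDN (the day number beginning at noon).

Equivalently 31 July 1795 (Gregorian).
JDN 2400001 is 17 November 1858 CE (Gregorian), MJD 0; the target day is −23119 days from there, so JDN = 2376882.

2376882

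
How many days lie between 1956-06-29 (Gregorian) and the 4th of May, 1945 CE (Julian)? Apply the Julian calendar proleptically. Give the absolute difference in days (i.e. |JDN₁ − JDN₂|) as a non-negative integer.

First date → JDN 2435654; second date → JDN 2431593.
The interval is |2435654 − 2431593| = 4061 days.

4061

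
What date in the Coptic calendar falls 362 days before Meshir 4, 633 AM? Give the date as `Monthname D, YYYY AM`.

Meshir 7, 632 AM

JDN of Meshir 4, 633 AM = 2056021.
2056021 − 362 = 2055659.
JDN 2055659 in the Coptic calendar is Meshir 7, 632 AM.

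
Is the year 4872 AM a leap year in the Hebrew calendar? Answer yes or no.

Hebrew year 4872 is year 8 of its 19-year Metonic cycle; leap years are at positions 3, 6, 8, 11, 14, 17, 19, so it is a leap year (13 months).

yes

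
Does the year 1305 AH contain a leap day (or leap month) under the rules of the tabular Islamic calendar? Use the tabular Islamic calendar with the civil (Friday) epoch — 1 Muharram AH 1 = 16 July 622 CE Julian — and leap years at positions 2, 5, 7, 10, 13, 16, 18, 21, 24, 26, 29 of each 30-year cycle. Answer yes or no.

Year 1305 AH is year 15 of its 30-year cycle; leap positions are 2, 5, 7, 10, 13, 16, 18, 21, 24, 26, 29, so it is a common year (354 days).

no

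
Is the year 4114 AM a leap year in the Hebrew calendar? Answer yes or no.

no

Hebrew year 4114 is year 10 of its 19-year Metonic cycle; leap years are at positions 3, 6, 8, 11, 14, 17, 19, so it is a common year (12 months).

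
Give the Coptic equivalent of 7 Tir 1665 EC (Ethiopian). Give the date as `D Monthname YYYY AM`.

Both dates share Julian Day Number 2332123; in the Coptic calendar that is 7 Tobi 1389 AM.

7 Tobi 1389 AM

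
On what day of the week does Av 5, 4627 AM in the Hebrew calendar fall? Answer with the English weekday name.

This is JDN 2037921 (15 July 867 Gregorian).
2037921 ≡ 4 (mod 7); counting from Monday = 0 gives Friday.

Friday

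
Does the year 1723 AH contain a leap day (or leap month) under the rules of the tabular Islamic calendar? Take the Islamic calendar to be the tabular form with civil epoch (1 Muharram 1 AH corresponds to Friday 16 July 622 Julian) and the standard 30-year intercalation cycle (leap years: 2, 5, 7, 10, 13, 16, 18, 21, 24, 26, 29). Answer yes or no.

yes

Year 1723 AH is year 13 of its 30-year cycle; leap positions are 2, 5, 7, 10, 13, 16, 18, 21, 24, 26, 29, so it is a leap year (355 days).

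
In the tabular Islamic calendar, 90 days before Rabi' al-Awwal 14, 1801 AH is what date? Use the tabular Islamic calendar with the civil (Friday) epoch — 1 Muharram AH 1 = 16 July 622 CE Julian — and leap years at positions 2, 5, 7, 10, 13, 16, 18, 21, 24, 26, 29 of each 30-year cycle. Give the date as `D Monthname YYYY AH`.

12 Dhu al-Hijjah 1800 AH

Counting 90 days back from JDN 2586372 reaches JDN 2586282, which is 12 Dhu al-Hijjah 1800 AH.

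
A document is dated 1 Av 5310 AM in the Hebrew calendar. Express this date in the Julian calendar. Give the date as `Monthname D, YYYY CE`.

July 14, 1550 CE

The source date corresponds to 24 July 1550 in the proleptic Gregorian calendar (JDN 2287390).
That day falls on 14 July 1550 CE in the Julian calendar.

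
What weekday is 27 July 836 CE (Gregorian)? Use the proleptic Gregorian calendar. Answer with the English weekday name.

Sunday

Since JDN mod 7 = 6 (0 = Monday), the day is Sunday.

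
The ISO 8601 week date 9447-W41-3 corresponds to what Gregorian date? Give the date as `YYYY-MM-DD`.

ISO week 1 of 9447 is the week containing the first Thursday of 9447.
Week 41, day 3 (Wednesday) lands on 9447-10-13.

9447-10-13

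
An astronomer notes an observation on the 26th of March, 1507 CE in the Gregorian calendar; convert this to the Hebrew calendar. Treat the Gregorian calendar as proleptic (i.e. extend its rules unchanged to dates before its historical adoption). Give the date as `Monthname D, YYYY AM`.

Nisan 3, 5267 AM

Both dates share Julian Day Number 2271564; in the Hebrew calendar that is 3 Nisan 5267 AM.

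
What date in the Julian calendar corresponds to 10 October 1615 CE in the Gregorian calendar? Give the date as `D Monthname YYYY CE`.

30 September 1615 CE

For dates in this range the Gregorian date is 10 days ahead of the Julian.
10 October 1615 Gregorian − 10 days → 30 September 1615 Julian.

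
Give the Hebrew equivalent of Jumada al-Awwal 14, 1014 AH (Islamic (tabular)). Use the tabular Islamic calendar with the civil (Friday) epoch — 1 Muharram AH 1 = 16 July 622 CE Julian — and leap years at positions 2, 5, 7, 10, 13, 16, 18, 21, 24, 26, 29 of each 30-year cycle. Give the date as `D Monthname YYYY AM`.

Both dates share Julian Day Number 2307544; in the Hebrew calendar that is 15 Tishrei 5366 AM.

15 Tishrei 5366 AM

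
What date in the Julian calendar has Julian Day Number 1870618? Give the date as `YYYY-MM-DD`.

0409-06-22

JDN 1870618 is 23 June 409 in the proleptic Gregorian calendar.
In the Julian calendar that day is 0409-06-22.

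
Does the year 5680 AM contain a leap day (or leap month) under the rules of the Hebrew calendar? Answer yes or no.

Hebrew year 5680 is year 18 of its 19-year Metonic cycle; leap years are at positions 3, 6, 8, 11, 14, 17, 19, so it is a common year (12 months).

no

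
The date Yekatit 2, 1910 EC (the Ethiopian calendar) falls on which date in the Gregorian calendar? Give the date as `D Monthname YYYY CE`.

9 February 1918 CE

Both dates share Julian Day Number 2421634; in the Gregorian calendar that is 9 February 1918 CE.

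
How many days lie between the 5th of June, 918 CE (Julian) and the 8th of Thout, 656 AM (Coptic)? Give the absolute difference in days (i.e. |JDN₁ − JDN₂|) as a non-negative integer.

JDN of the first date = 2056513.
JDN of the second date = 2064276.
|2064276 − 2056513| = 7763.

7763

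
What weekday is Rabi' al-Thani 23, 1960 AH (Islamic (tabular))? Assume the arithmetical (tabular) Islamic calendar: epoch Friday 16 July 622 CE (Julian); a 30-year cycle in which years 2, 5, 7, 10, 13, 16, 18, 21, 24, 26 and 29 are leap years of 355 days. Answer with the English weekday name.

Equivalently 8 July 2523 Gregorian, JDN 2642755.
2642755 ≡ 3 (mod 7); counting from Monday = 0 gives Thursday.

Thursday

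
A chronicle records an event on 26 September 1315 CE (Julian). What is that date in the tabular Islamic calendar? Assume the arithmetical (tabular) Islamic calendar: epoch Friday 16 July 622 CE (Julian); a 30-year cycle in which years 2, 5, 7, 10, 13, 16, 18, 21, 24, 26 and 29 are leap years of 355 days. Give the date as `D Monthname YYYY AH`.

Julian Day Number of the source date = 2201630.
Converting JDN 2201630 to the tabular Islamic calendar gives 25 Jumada al-Thani 715 AH.

25 Jumada al-Thani 715 AH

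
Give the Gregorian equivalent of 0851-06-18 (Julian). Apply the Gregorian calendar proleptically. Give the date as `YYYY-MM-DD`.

0851-06-22

At this point the Julian calendar is 4 days behind the Gregorian.
18 June 851 Julian + 4 days → 22 June 851 Gregorian.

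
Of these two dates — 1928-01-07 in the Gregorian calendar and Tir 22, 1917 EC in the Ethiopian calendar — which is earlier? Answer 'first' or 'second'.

second

The two dates have Julian Day Numbers 2425253 and 2424181 respectively.
Since 2424181 < 2425253, the second date comes first.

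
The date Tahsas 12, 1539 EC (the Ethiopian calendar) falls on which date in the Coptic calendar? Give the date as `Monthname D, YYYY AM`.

Koiak 12, 1263 AM

The source date corresponds to 18 December 1546 in the proleptic Gregorian calendar (JDN 2286076).
That day falls on 12 Koiak 1263 AM in the Coptic calendar.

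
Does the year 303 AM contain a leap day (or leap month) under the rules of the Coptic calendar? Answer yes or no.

303 mod 4 = 3; in the Coptic calendar a year is leap when year mod 4 = 3, so it is a leap year.

yes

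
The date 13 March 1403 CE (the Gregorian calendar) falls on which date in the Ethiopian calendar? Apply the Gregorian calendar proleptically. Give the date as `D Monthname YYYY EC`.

8 Megabit 1395 EC

Both dates share Julian Day Number 2233566; in the Ethiopian calendar that is 8 Megabit 1395 EC.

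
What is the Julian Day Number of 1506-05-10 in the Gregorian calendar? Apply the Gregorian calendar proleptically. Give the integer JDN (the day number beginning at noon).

2271244

JDN 2400001 is 17 November 1858 CE (Gregorian), MJD 0; the target day is −128757 days from there, so JDN = 2271244.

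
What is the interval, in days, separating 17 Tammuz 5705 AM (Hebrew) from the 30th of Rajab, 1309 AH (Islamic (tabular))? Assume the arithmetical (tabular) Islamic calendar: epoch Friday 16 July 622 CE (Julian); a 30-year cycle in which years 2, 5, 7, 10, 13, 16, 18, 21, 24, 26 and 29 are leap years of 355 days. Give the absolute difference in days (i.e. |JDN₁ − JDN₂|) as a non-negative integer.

JDN of the first date = 2431635.
JDN of the second date = 2412158.
|2412158 − 2431635| = 19477.

19477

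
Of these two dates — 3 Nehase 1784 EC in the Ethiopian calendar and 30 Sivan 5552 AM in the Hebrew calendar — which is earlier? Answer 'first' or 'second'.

The two dates have Julian Day Numbers 2375794 and 2375746 respectively.
Since 2375746 < 2375794, the second date comes first.

second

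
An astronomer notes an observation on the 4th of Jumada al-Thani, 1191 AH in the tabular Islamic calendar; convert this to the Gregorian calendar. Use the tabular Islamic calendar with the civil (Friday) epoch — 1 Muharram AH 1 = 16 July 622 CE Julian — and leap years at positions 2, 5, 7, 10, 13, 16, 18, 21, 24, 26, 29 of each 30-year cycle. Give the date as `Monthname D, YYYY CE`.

Both dates share Julian Day Number 2370287; in the Gregorian calendar that is 10 July 1777 CE.

July 10, 1777 CE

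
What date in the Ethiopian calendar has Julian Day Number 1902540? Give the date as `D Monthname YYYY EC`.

18 Hidar 489 EC

The proleptic Gregorian equivalent of JDN 1902540 is 15 November 496.
In the Ethiopian calendar that day is 18 Hidar 489 EC.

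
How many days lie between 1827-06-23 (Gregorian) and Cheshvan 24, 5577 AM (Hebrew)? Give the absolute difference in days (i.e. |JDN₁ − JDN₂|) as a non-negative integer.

3872

First date → JDN 2388531; second date → JDN 2384659.
The interval is |2388531 − 2384659| = 3872 days.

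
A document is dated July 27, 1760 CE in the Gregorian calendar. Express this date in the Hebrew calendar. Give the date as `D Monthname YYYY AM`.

Julian Day Number of the source date = 2364095.
Converting JDN 2364095 to the Hebrew calendar gives 14 Av 5520 AM.

14 Av 5520 AM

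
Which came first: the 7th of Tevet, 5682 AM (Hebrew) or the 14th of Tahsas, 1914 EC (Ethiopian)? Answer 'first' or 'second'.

Converting both to JDN: 2423062 vs 2423047; the smaller is the second.

second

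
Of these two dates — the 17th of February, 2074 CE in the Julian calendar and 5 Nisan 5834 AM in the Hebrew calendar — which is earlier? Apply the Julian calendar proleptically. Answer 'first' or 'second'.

First date → JDN 2478634; second date → JDN 2478665.
JDN 2478634 < JDN 2478665, so the first date is earlier.

first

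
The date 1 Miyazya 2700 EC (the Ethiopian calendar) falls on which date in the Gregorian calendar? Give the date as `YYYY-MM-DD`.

Both dates share Julian Day Number 2710241; in the Gregorian calendar that is 15 April 2708 CE.

2708-04-15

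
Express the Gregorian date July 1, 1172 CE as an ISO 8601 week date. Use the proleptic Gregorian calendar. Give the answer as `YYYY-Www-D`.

1172-W26-6

The weekday is Saturday (ISO weekday 6).
That Saturday belongs to ISO week 26 of ISO year 1172.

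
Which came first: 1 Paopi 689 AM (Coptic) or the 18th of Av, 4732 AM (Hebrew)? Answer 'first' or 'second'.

First date → JDN 2076352; second date → JDN 2076294.
JDN 2076294 < JDN 2076352, so the second date is earlier.

second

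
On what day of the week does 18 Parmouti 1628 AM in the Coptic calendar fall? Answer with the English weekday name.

In the Gregorian calendar this is 26 April 1912 (JDN 2419519).
Since JDN mod 7 = 4 (0 = Monday), the day is Friday.

Friday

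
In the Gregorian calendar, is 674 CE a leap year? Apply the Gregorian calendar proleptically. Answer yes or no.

no

674 is not divisible by 4, so it is a common year.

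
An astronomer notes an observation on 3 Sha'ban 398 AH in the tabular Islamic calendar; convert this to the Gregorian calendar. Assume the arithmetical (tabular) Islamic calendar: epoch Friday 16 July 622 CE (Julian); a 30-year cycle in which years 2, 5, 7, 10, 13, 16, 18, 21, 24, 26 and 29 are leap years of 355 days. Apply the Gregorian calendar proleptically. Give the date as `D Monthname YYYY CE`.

19 April 1008 CE

Julian Day Number of the source date = 2089333.
Converting JDN 2089333 to the Gregorian calendar gives 19 April 1008 CE.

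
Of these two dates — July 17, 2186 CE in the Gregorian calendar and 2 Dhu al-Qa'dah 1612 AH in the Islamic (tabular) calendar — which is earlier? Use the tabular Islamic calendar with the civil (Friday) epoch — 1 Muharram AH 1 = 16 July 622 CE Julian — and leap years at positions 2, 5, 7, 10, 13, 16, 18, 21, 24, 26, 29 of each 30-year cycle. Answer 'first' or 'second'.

second

First date → JDN 2519678; second date → JDN 2519621.
JDN 2519621 < JDN 2519678, so the second date is earlier.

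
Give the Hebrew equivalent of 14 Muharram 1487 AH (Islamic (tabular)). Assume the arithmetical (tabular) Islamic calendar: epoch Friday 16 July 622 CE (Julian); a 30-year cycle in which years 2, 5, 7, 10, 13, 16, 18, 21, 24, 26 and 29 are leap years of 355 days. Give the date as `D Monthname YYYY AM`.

Julian Day Number of the source date = 2475042.
Converting JDN 2475042 to the Hebrew calendar gives 15 Iyar 5824 AM.

15 Iyar 5824 AM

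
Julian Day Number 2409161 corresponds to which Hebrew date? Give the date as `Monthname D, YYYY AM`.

JDN 2409161 is 16 December 1883 in the Gregorian calendar.
In the Hebrew calendar that day is Kislev 17, 5644 AM.

Kislev 17, 5644 AM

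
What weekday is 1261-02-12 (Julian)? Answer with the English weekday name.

Saturday

Equivalently 19 February 1261 Gregorian, JDN 2181681.
JDN 2181681 mod 7 = 5, and JDN 0 was a Monday, so this is a Saturday.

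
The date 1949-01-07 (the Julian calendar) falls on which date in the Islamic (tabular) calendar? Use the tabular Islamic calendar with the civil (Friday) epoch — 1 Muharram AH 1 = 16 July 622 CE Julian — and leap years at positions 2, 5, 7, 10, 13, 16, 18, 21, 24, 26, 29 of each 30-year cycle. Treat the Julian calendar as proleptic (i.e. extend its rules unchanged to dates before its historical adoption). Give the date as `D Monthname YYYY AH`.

20 Rabi' al-Awwal 1368 AH

Julian Day Number of the source date = 2432937.
Converting JDN 2432937 to the tabular Islamic calendar gives 20 Rabi' al-Awwal 1368 AH.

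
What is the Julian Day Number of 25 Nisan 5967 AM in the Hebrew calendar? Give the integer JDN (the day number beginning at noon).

2527263

Equivalently 24 April 2207 (Gregorian).
JDN 2299161 is 15 October 1582 CE (Gregorian); the target day is +228102 days from there, so JDN = 2527263.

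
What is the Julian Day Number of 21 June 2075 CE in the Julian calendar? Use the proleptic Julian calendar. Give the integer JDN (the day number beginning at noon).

In the Gregorian calendar the same day is 4 July 2075.
JDN 2299161 is 15 October 1582 CE (Gregorian); the target day is +179962 days from there, so JDN = 2479123.

2479123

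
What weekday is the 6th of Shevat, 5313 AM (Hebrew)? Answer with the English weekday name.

Equivalently 31 January 1553 Gregorian, JDN 2288312.
2288312 ≡ 5 (mod 7); counting from Monday = 0 gives Saturday.

Saturday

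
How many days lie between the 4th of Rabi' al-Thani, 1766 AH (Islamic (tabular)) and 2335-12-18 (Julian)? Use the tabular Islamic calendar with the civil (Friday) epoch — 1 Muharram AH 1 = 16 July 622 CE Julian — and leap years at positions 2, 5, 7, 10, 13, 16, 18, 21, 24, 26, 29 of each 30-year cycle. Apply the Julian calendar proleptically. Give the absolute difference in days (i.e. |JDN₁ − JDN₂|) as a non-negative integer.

279

JDN of the first date = 2573989.
JDN of the second date = 2574268.
|2574268 − 2573989| = 279.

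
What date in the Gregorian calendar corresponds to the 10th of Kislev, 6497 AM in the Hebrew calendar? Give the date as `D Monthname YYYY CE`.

Julian Day Number of the source date = 2720703.
Converting JDN 2720703 to the Gregorian calendar gives 6 December 2736 CE.

6 December 2736 CE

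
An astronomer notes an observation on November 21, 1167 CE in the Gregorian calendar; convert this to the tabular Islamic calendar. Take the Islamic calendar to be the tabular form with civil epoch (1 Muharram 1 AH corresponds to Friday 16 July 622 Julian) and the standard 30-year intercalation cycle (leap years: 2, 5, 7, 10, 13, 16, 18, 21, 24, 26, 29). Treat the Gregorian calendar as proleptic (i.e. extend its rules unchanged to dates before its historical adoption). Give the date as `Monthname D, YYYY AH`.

Both dates share Julian Day Number 2147622; in the tabular Islamic calendar that is 29 Muharram 563 AH.

Muharram 29, 563 AH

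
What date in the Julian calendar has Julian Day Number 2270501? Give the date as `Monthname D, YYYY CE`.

The proleptic Gregorian equivalent of JDN 2270501 is 27 April 1504.
In the Julian calendar that day is April 17, 1504 CE.

April 17, 1504 CE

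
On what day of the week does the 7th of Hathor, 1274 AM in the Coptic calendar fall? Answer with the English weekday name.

Wednesday

In the proleptic Gregorian calendar this is 13 November 1557 (JDN 2290059).
JDN 2290059 mod 7 = 2, and JDN 0 was a Monday, so this is a Wednesday.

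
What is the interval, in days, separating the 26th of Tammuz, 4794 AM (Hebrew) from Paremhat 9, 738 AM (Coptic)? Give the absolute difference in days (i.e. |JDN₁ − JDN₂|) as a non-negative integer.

JDN of the first date = 2098922.
JDN of the second date = 2094407.
|2094407 − 2098922| = 4515.

4515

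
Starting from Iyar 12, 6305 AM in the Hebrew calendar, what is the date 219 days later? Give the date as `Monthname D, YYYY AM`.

Counting 219 days forward from JDN 2650718 reaches JDN 2650937, which is Kislev 25, 6306 AM.

Kislev 25, 6306 AM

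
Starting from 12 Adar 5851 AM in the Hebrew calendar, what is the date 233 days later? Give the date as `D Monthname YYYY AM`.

9 Cheshvan 5852 AM

JDN of 12 Adar 5851 AM = 2484843.
2484843 + 233 = 2485076.
JDN 2485076 in the Hebrew calendar is 9 Cheshvan 5852 AM.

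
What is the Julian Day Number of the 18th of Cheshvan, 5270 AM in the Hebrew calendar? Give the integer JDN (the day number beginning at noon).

2272525

Equivalently 11 November 1509 (proleptic Gregorian).
JDN 2451545 is 1 January 2000 CE (Gregorian); the target day is −179020 days from there, so JDN = 2272525.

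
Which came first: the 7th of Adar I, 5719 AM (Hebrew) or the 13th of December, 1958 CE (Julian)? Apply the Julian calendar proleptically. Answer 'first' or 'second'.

second

The two dates have Julian Day Numbers 2436615 and 2436564 respectively.
Since 2436564 < 2436615, the second date comes first.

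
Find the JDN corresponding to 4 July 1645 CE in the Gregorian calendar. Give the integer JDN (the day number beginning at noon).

2322069

JDN 2451545 is 1 January 2000 CE (Gregorian); the target day is −129476 days from there, so JDN = 2322069.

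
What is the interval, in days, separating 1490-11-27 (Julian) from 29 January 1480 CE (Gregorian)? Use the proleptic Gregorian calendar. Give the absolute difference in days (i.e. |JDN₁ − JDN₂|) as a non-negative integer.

3964

JDN of the first date = 2265611.
JDN of the second date = 2261647.
|2261647 − 2265611| = 3964.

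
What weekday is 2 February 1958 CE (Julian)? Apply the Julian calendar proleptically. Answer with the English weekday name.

Saturday

Equivalently 15 February 1958 Gregorian, JDN 2436250.
Since JDN mod 7 = 5 (0 = Monday), the day is Saturday.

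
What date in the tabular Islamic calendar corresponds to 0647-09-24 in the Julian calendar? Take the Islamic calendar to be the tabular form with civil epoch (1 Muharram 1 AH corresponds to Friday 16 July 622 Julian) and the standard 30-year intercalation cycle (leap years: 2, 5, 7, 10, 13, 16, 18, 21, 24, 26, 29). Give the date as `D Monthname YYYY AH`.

The source date corresponds to 27 September 647 in the proleptic Gregorian calendar (JDN 1957641).
That day falls on 18 Dhu al-Hijjah 26 AH in the tabular Islamic calendar.

18 Dhu al-Hijjah 26 AH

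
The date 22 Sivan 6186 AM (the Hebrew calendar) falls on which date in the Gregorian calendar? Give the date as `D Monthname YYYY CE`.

Julian Day Number of the source date = 2607317.
Converting JDN 2607317 to the Gregorian calendar gives 28 June 2426 CE.

28 June 2426 CE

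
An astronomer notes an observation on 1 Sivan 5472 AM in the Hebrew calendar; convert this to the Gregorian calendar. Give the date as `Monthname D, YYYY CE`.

June 5, 1712 CE

Julian Day Number of the source date = 2346511.
Converting JDN 2346511 to the Gregorian calendar gives 5 June 1712 CE.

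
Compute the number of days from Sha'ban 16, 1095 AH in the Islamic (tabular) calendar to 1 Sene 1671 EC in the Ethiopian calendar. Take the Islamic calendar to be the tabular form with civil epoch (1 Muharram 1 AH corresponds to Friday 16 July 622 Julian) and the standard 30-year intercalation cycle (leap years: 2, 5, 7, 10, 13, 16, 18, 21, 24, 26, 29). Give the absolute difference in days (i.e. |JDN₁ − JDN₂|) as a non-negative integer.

JDN of the first date = 2336339.
JDN of the second date = 2334458.
|2334458 − 2336339| = 1881.

1881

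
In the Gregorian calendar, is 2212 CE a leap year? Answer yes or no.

yes

2212 is divisible by 4 and not by 100, so it is a leap year.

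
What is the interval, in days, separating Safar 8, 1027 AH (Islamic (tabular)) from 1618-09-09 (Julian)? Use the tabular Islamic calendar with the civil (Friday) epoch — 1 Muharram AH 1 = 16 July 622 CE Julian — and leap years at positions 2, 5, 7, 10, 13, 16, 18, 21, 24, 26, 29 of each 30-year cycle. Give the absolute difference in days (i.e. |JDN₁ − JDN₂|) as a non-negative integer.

227

JDN of the first date = 2312057.
JDN of the second date = 2312284.
|2312284 − 2312057| = 227.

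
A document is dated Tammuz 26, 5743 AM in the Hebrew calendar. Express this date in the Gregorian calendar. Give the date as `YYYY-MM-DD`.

1983-07-07

Julian Day Number of the source date = 2445523.
Converting JDN 2445523 to the Gregorian calendar gives 7 July 1983 CE.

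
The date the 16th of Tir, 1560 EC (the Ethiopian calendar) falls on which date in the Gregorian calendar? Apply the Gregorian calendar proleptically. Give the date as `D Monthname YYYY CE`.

Julian Day Number of the source date = 2293781.
Converting JDN 2293781 to the Gregorian calendar gives 22 January 1568 CE.

22 January 1568 CE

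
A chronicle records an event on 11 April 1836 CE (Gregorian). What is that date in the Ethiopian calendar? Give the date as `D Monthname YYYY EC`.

Julian Day Number of the source date = 2391746.
Converting JDN 2391746 to the Ethiopian calendar gives 4 Miyazya 1828 EC.

4 Miyazya 1828 EC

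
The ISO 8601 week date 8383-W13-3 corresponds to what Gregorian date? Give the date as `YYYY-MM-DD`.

ISO week 1 of 8383 is the week containing the first Thursday of 8383.
Week 13, day 3 (Wednesday) lands on 8383-03-30.

8383-03-30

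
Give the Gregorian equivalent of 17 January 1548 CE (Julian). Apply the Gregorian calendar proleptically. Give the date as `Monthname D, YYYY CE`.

At this point the Julian calendar is 10 days behind the Gregorian.
17 January 1548 Julian + 10 days → 27 January 1548 Gregorian.

January 27, 1548 CE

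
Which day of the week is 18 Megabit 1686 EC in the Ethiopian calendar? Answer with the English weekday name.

Equivalently 24 March 1694 Gregorian, JDN 2339864.
2339864 ≡ 2 (mod 7); counting from Monday = 0 gives Wednesday.

Wednesday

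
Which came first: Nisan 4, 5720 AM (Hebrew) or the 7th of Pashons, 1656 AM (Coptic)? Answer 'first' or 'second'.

Converting both to JDN: 2437026 vs 2429765; the smaller is the second.

second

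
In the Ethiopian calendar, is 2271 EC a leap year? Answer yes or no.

yes

2271 mod 4 = 3; in the Ethiopian calendar a year is leap when year mod 4 = 3, so it is a leap year.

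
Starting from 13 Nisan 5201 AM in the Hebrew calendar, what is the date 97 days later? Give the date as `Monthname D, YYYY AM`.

Tammuz 21, 5201 AM

JDN of 13 Nisan 5201 AM = 2247477.
2247477 + 97 = 2247574.
JDN 2247574 in the Hebrew calendar is Tammuz 21, 5201 AM.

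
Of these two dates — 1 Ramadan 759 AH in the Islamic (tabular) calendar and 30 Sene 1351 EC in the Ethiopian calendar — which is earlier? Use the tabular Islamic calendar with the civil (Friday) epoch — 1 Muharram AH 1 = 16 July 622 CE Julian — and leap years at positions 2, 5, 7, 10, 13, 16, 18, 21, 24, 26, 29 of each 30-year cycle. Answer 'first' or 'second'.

first

First date → JDN 2217286; second date → JDN 2217607.
JDN 2217286 < JDN 2217607, so the first date is earlier.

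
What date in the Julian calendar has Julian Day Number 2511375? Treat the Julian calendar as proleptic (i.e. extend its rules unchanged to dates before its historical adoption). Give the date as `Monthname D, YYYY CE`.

The Gregorian equivalent of JDN 2511375 is 23 October 2163.
In the Julian calendar that day is October 9, 2163 CE.

October 9, 2163 CE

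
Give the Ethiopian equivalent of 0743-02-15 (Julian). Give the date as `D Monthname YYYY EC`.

Both dates share Julian Day Number 1992484; in the Ethiopian calendar that is 21 Yekatit 735 EC.

21 Yekatit 735 EC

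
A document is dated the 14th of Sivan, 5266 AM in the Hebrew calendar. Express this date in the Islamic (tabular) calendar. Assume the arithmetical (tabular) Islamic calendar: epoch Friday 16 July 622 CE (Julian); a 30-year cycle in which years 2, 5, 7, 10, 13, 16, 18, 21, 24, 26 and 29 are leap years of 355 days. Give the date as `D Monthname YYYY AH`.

14 Muharram 912 AH

Julian Day Number of the source date = 2271281.
Converting JDN 2271281 to the tabular Islamic calendar gives 14 Muharram 912 AH.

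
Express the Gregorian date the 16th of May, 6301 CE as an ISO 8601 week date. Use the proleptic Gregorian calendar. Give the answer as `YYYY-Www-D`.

The weekday is Thursday (ISO weekday 4).
That Thursday belongs to ISO week 20 of ISO year 6301.

6301-W20-4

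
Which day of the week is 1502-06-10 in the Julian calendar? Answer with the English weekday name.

Equivalently 20 June 1502 Gregorian, JDN 2269824.
2269824 ≡ 4 (mod 7); counting from Monday = 0 gives Friday.

Friday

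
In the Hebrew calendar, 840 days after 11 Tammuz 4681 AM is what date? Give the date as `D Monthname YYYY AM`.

Counting 840 days forward from JDN 2057624 reaches JDN 2058464, which is 24 Tishrei 4684 AM.

24 Tishrei 4684 AM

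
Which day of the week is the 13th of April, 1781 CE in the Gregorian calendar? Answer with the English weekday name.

Friday

JDN 2371660 mod 7 = 4, and JDN 0 was a Monday, so this is a Friday.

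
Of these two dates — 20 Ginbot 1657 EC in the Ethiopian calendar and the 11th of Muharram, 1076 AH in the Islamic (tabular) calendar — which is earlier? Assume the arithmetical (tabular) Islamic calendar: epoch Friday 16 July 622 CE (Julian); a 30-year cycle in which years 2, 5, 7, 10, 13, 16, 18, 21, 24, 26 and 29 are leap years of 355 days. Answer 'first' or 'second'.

first

The two dates have Julian Day Numbers 2329334 and 2329394 respectively.
Since 2329334 < 2329394, the first date comes first.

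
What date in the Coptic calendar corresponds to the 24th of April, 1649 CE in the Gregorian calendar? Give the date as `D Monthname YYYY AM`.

19 Parmouti 1365 AM

Both dates share Julian Day Number 2323459; in the Coptic calendar that is 19 Parmouti 1365 AM.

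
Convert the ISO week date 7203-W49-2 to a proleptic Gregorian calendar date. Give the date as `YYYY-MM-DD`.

7203-12-02

ISO week 1 of 7203 is the week containing the first Thursday of 7203.
Week 49, day 2 (Tuesday) lands on 7203-12-02.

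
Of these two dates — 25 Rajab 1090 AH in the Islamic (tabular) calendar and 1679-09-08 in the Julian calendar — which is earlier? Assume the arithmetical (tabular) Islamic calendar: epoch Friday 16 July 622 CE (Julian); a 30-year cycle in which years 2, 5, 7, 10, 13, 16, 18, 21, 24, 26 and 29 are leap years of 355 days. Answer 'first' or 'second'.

first

First date → JDN 2334546; second date → JDN 2334563.
JDN 2334546 < JDN 2334563, so the first date is earlier.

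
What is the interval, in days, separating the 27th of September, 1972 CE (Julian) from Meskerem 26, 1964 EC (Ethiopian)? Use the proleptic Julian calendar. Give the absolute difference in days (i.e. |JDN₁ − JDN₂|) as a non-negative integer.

369

JDN of the first date = 2441601.
JDN of the second date = 2441232.
|2441232 − 2441601| = 369.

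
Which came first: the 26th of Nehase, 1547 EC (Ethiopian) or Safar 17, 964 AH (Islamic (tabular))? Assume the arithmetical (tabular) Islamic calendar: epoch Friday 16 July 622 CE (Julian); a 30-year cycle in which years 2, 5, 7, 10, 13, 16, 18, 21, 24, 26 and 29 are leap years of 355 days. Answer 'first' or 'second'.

First date → JDN 2289252; second date → JDN 2289741.
JDN 2289252 < JDN 2289741, so the first date is earlier.

first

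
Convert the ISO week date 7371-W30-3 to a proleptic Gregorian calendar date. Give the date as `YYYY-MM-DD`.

7371-07-24

ISO week 1 of 7371 is the week containing the first Thursday of 7371.
Week 30, day 3 (Wednesday) lands on 7371-07-24.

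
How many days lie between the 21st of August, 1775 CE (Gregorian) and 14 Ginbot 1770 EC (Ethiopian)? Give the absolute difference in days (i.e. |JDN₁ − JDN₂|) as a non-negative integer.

1003

First date → JDN 2369598; second date → JDN 2370601.
The interval is |2369598 − 2370601| = 1003 days.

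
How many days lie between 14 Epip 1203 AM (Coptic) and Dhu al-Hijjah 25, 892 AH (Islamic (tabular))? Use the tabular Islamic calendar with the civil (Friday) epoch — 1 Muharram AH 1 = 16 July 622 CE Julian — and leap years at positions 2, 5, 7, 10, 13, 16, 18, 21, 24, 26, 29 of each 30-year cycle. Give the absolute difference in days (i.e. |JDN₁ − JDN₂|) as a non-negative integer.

157

First date → JDN 2264373; second date → JDN 2264530.
The interval is |2264373 − 2264530| = 157 days.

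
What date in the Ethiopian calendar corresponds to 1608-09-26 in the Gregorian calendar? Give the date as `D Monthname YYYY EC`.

Julian Day Number of the source date = 2308639.
Converting JDN 2308639 to the Ethiopian calendar gives 19 Meskerem 1601 EC.

19 Meskerem 1601 EC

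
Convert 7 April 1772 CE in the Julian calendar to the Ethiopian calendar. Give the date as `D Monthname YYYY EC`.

12 Miyazya 1764 EC

Both dates share Julian Day Number 2368378; in the Ethiopian calendar that is 12 Miyazya 1764 EC.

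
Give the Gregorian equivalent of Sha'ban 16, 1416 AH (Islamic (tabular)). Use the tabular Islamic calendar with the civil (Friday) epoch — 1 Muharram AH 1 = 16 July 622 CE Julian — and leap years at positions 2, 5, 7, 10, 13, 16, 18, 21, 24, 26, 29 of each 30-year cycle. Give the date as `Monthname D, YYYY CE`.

Both dates share Julian Day Number 2450091; in the Gregorian calendar that is 8 January 1996 CE.

January 8, 1996 CE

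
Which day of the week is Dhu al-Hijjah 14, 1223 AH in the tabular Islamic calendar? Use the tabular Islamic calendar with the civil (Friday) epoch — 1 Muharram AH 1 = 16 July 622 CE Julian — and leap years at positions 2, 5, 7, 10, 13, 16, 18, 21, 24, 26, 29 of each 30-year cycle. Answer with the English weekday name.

Tuesday

Equivalently 31 January 1809 Gregorian, JDN 2381814.
Since JDN mod 7 = 1 (0 = Monday), the day is Tuesday.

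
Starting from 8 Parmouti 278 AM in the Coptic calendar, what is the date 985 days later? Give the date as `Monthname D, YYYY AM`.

JDN of 8 Parmouti 278 AM = 1926421.
1926421 + 985 = 1927406.
JDN 1927406 in the Coptic calendar is Koiak 17, 281 AM.

Koiak 17, 281 AM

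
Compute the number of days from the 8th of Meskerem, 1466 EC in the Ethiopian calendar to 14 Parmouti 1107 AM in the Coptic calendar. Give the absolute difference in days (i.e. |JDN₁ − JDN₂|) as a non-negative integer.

30100

First date → JDN 2259319; second date → JDN 2229219.
The interval is |2259319 − 2229219| = 30100 days.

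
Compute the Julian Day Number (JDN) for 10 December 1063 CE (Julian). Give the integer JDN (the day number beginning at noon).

2109662

In the proleptic Gregorian calendar the same day is 16 December 1063.
JDN 2451545 is 1 January 2000 CE (Gregorian); the target day is −341883 days from there, so JDN = 2109662.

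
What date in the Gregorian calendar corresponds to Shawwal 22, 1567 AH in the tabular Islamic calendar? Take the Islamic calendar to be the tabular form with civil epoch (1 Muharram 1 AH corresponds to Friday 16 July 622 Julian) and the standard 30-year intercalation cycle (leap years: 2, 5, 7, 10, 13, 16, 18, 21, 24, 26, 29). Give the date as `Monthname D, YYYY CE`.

September 13, 2142 CE

Both dates share Julian Day Number 2503665; in the Gregorian calendar that is 13 September 2142 CE.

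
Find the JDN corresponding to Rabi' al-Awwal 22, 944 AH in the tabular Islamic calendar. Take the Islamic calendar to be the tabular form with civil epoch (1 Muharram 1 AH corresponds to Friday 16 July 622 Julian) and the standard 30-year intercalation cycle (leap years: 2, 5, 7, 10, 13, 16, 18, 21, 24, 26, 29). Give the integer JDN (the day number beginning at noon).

2282688

In the proleptic Gregorian calendar the same day is 8 September 1537.
JDN 2299161 is 15 October 1582 CE (Gregorian); the target day is −16473 days from there, so JDN = 2282688.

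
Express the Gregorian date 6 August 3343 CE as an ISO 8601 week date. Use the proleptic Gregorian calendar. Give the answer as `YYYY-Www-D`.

3343-W32-2

The weekday is Tuesday (ISO weekday 2).
That Tuesday belongs to ISO week 32 of ISO year 3343.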